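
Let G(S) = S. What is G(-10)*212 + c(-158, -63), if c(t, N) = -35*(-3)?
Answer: -2015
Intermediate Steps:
c(t, N) = 105
G(-10)*212 + c(-158, -63) = -10*212 + 105 = -2120 + 105 = -2015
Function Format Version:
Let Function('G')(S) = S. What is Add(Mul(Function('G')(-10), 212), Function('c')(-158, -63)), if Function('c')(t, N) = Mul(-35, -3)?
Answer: -2015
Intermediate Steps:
Function('c')(t, N) = 105
Add(Mul(Function('G')(-10), 212), Function('c')(-158, -63)) = Add(Mul(-10, 212), 105) = Add(-2120, 105) = -2015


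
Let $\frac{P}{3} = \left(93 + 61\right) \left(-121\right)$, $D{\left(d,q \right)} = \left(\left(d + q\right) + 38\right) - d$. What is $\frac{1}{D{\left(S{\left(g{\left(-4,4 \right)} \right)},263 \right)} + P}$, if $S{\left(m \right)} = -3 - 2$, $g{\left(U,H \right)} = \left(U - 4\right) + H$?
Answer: $- \frac{1}{55601} \approx -1.7985 \cdot 10^{-5}$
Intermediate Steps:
$g{\left(U,H \right)} = -4 + H + U$ ($g{\left(U,H \right)} = \left(-4 + U\right) + H = -4 + H + U$)
$S{\left(m \right)} = -5$ ($S{\left(m \right)} = -3 - 2 = -5$)
$D{\left(d,q \right)} = 38 + q$ ($D{\left(d,q \right)} = \left(38 + d + q\right) - d = 38 + q$)
$P = -55902$ ($P = 3 \left(93 + 61\right) \left(-121\right) = 3 \cdot 154 \left(-121\right) = 3 \left(-18634\right) = -55902$)
$\frac{1}{D{\left(S{\left(g{\left(-4,4 \right)} \right)},263 \right)} + P} = \frac{1}{\left(38 + 263\right) - 55902} = \frac{1}{301 - 55902} = \frac{1}{-55601} = - \frac{1}{55601}$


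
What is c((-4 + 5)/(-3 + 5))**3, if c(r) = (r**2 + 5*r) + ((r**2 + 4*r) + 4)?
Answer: 729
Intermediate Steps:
c(r) = 4 + 2*r**2 + 9*r (c(r) = (r**2 + 5*r) + (4 + r**2 + 4*r) = 4 + 2*r**2 + 9*r)
c((-4 + 5)/(-3 + 5))**3 = (4 + 2*((-4 + 5)/(-3 + 5))**2 + 9*((-4 + 5)/(-3 + 5)))**3 = (4 + 2*(1/2)**2 + 9*(1/2))**3 = (4 + 2*(1/4) + 9/2)**3 = (4 + 1/2 + 9/2)**3 = 9**3 = 729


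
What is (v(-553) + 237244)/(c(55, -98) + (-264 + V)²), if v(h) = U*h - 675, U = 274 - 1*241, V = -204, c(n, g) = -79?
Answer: 43664/43789 ≈ 0.99715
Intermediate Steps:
U = 33 (U = 274 - 241 = 33)
v(h) = -675 + 33*h (v(h) = 33*h - 675 = -675 + 33*h)
(v(-553) + 237244)/(c(55, -98) + (-264 + V)²) = ((-675 + 33*(-553)) + 237244)/(-79 + (-264 - 204)²) = ((-675 - 18249) + 237244)/(-79 + (-468)²) = (-18924 + 237244)/(-79 + 219024) = 218320/218945 = 218320*(1/218945) = 43664/43789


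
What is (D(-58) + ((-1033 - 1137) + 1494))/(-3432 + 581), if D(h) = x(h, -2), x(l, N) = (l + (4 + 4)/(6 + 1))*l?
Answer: -18352/19957 ≈ -0.91958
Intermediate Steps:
x(l, N) = l*(8/7 + l) (x(l, N) = (l + 8/7)*l = (8/7 + l)*l = l*(8/7 + l))
D(h) = h*(8 + 7*h)/7
(D(-58) + ((-1033 - 1137) + 1494))/(-3432 + 581) = ((⅐)*(-58)*(8 + 7*(-58)) + ((-1033 - 1137) + 1494))/(-3432 + 581) = ((⅐)*(-58)*(8 - 406) + (-2170 + 1494))/(-2851) = ((⅐)*(-58)*(-398) - 676)*(-1/2851) = (23084/7 - 676)*(-1/2851) = (18352/7)*(-1/2851) = -18352/19957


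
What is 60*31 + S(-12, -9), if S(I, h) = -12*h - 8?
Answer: 1960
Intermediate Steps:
S(I, h) = -8 - 12*h
60*31 + S(-12, -9) = 60*31 + (-8 - 12*(-9)) = 1860 + (-8 + 108) = 1860 + 100 = 1960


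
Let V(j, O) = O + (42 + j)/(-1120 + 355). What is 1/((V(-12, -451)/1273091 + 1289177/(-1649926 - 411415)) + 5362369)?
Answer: 133838008426581/717688703657798261909 ≈ 1.8648e-7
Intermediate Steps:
V(j, O) = -14/255 + O - j/765 (V(j, O) = O + (42 + j)/(-765) = O + (42 + j)*(-1/765) = O + (-14/255 - j/765) = -14/255 + O - j/765)
1/((V(-12, -451)/1273091 + 1289177/(-1649926 - 411415)) + 5362369) = 1/(((-14/255 - 451 - 1/765*(-12))/1273091 + 1289177/(-1649926 - 411415)) + 5362369) = 1/(((-14/255 - 451 + 4/255)*(1/1273091) + 1289177/(-2061341)) + 5362369) = 1/((-23003/51*1/1273091 + 1289177*(-1/2061341)) + 5362369) = 1/((-23003/64927641 - 1289177/2061341) + 5362369) = 1/(-83750638468480/133838008426581 + 5362369) = 1/(717688703657798261909/133838008426581) = 133838008426581/717688703657798261909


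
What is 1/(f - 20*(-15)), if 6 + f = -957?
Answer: -1/663 ≈ -0.0015083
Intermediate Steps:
f = -963 (f = -6 - 957 = -963)
1/(f - 20*(-15)) = 1/(-963 - 20*(-15)) = 1/(-963 + 300) = 1/(-663) = -1/663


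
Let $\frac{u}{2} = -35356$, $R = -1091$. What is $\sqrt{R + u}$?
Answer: $i \sqrt{71803} \approx 267.96 i$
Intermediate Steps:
$u = -70712$ ($u = 2 \left(-35356\right) = -70712$)
$\sqrt{R + u} = \sqrt{-1091 - 70712} = \sqrt{-71803} = i \sqrt{71803}$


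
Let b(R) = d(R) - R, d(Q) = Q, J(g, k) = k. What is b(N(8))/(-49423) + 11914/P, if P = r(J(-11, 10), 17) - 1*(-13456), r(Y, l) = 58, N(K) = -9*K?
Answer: 5957/6757 ≈ 0.88160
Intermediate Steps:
b(R) = 0 (b(R) = R - R = 0)
P = 13514 (P = 58 - 1*(-13456) = 58 + 13456 = 13514)
b(N(8))/(-49423) + 11914/P = 0/(-49423) + 11914/13514 = 0*(-1/49423) + 11914*(1/13514) = 0 + 5957/6757 = 5957/6757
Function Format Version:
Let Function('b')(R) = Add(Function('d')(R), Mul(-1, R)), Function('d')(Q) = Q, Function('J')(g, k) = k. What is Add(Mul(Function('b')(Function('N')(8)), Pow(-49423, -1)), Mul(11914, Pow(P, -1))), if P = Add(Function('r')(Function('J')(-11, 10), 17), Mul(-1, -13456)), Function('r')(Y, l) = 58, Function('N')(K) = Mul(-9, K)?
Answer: Rational(5957, 6757) ≈ 0.88160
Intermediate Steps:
Function('b')(R) = 0 (Function('b')(R) = Add(R, Mul(-1, R)) = 0)
P = 13514 (P = Add(58, Mul(-1, -13456)) = Add(58, 13456) = 13514)
Add(Mul(Function('b')(Function('N')(8)), Pow(-49423, -1)), Mul(11914, Pow(P, -1))) = Add(Mul(0, Pow(-49423, -1)), Mul(11914, Pow(13514, -1))) = Add(Mul(0, Rational(-1, 49423)), Mul(11914, Rational(1, 13514))) = Add(0, Rational(5957, 6757)) = Rational(5957, 6757)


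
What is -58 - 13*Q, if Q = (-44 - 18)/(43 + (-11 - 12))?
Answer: -177/10 ≈ -17.700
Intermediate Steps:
Q = -31/10 (Q = -62/(43 - 23) = -62/20 = -62*1/20 = -31/10 ≈ -3.1000)
-58 - 13*Q = -58 - 13*(-31/10) = -58 + 403/10 = -177/10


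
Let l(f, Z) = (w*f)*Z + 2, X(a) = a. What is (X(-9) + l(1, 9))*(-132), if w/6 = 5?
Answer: -34716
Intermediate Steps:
w = 30 (w = 6*5 = 30)
l(f, Z) = 2 + 30*Z*f (l(f, Z) = (30*f)*Z + 2 = 30*Z*f + 2 = 2 + 30*Z*f)
(X(-9) + l(1, 9))*(-132) = (-9 + (2 + 30*9*1))*(-132) = (-9 + (2 + 270))*(-132) = (-9 + 272)*(-132) = 263*(-132) = -34716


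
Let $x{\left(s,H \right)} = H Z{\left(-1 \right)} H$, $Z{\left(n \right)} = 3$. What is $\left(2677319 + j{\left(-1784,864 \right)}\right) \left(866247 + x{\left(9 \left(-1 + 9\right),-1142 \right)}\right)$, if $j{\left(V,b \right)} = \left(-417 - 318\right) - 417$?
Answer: $12788703613413$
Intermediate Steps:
$j{\left(V,b \right)} = -1152$ ($j{\left(V,b \right)} = -735 - 417 = -1152$)
$x{\left(s,H \right)} = 3 H^{2}$ ($x{\left(s,H \right)} = H 3 H = 3 H H = 3 H^{2}$)
$\left(2677319 + j{\left(-1784,864 \right)}\right) \left(866247 + x{\left(9 \left(-1 + 9\right),-1142 \right)}\right) = \left(2677319 - 1152\right) \left(866247 + 3 \left(-1142\right)^{2}\right) = 2676167 \left(866247 + 3 \cdot 1304164\right) = 2676167 \left(866247 + 3912492\right) = 2676167 \cdot 4778739 = 12788703613413$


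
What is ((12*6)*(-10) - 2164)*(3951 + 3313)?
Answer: -20949376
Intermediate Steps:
((12*6)*(-10) - 2164)*(3951 + 3313) = (72*(-10) - 2164)*7264 = (-720 - 2164)*7264 = -2884*7264 = -20949376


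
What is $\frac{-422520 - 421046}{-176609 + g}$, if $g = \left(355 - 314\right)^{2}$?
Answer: $\frac{421783}{87464} \approx 4.8224$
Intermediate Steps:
$g = 1681$ ($g = 41^{2} = 1681$)
$\frac{-422520 - 421046}{-176609 + g} = \frac{-422520 - 421046}{-176609 + 1681} = - \frac{843566}{-174928} = \left(-843566\right) \left(- \frac{1}{174928}\right) = \frac{421783}{87464}$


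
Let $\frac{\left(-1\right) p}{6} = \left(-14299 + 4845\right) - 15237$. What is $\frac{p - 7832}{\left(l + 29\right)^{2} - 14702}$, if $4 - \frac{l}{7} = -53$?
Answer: $\frac{70157}{84241} \approx 0.83281$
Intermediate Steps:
$l = 399$ ($l = 28 - -371 = 28 + 371 = 399$)
$p = 148146$ ($p = - 6 \left(\left(-14299 + 4845\right) - 15237\right) = - 6 \left(-9454 - 15237\right) = \left(-6\right) \left(-24691\right) = 148146$)
$\frac{p - 7832}{\left(l + 29\right)^{2} - 14702} = \frac{148146 - 7832}{\left(399 + 29\right)^{2} - 14702} = \frac{140314}{428^{2} - 14702} = \frac{140314}{183184 - 14702} = \frac{140314}{168482} = 140314 \cdot \frac{1}{168482} = \frac{70157}{84241}$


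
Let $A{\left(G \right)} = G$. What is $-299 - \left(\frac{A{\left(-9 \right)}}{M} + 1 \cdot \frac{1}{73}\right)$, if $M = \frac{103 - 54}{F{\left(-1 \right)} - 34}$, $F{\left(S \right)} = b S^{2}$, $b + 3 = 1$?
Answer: $- \frac{1093224}{3577} \approx -305.63$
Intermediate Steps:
$b = -2$ ($b = -3 + 1 = -2$)
$F{\left(S \right)} = - 2 S^{2}$
$M = - \frac{49}{36}$ ($M = \frac{103 - 54}{- 2 \left(-1\right)^{2} - 34} = \frac{49}{\left(-2\right) 1 - 34} = \frac{49}{-2 - 34} = \frac{49}{-36} = 49 \left(- \frac{1}{36}\right) = - \frac{49}{36} \approx -1.3611$)
$-299 - \left(\frac{A{\left(-9 \right)}}{M} + 1 \cdot \frac{1}{73}\right) = -299 - \left(- \frac{9}{- \frac{49}{36}} + 1 \cdot \frac{1}{73}\right) = -299 - \left(\left(-9\right) \left(- \frac{36}{49}\right) + 1 \cdot \frac{1}{73}\right) = -299 - \left(\frac{324}{49} + \frac{1}{73}\right) = -299 - \frac{23701}{3577} = - \frac{1093224}{3577}$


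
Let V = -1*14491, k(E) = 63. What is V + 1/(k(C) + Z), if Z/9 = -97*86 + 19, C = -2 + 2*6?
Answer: -1084564405/74844 ≈ -14491.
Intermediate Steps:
C = 10 (C = -2 + 12 = 10)
Z = -74907 (Z = 9*(-97*86 + 19) = 9*(-8342 + 19) = 9*(-8323) = -74907)
V = -14491
V + 1/(k(C) + Z) = -14491 + 1/(63 - 74907) = -14491 + 1/(-74844) = -14491 - 1/74844 = -1084564405/74844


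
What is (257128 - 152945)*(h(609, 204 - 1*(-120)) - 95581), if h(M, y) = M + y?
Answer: -9860712584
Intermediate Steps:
(257128 - 152945)*(h(609, 204 - 1*(-120)) - 95581) = (257128 - 152945)*((609 + (204 - 1*(-120))) - 95581) = 104183*((609 + (204 + 120)) - 95581) = 104183*((609 + 324) - 95581) = 104183*(933 - 95581) = 104183*(-94648) = -9860712584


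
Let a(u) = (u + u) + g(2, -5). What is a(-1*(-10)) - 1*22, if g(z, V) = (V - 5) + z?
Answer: -10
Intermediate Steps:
g(z, V) = -5 + V + z (g(z, V) = (-5 + V) + z = -5 + V + z)
a(u) = -8 + 2*u (a(u) = (u + u) + (-5 - 5 + 2) = 2*u - 8 = -8 + 2*u)
a(-1*(-10)) - 1*22 = (-8 + 2*(-1*(-10))) - 1*22 = (-8 + 2*10) - 22 = (-8 + 20) - 22 = 12 - 22 = -10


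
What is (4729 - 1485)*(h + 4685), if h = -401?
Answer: 13897296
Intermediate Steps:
(4729 - 1485)*(h + 4685) = (4729 - 1485)*(-401 + 4685) = 3244*4284 = 13897296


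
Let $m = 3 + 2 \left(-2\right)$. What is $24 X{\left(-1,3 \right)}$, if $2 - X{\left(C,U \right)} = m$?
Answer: $72$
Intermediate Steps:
$m = -1$ ($m = 3 - 4 = -1$)
$X{\left(C,U \right)} = 3$ ($X{\left(C,U \right)} = 2 - -1 = 2 + 1 = 3$)
$24 X{\left(-1,3 \right)} = 24 \cdot 3 = 72$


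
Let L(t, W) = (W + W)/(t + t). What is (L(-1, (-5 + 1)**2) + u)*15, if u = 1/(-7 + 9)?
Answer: -465/2 ≈ -232.50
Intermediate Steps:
u = 1/2 ≈ 0.50000
L(t, W) = W/t (L(t, W) = (2*W)/((2*t)) = (2*W)*(1/(2*t)) = W/t)
(L(-1, (-5 + 1)**2) + u)*15 = ((-5 + 1)**2/(-1) + 1/2)*15 = ((-4)**2*(-1) + 1/2)*15 = (16*(-1) + 1/2)*15 = (-16 + 1/2)*15 = -31/2*15 = -465/2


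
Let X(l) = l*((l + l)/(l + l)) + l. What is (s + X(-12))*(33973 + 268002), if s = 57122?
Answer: 17242168550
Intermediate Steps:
X(l) = 2*l (X(l) = l*((2*l)/((2*l))) + l = l*((2*l)*(1/(2*l))) + l = l*1 + l = l + l = 2*l)
(s + X(-12))*(33973 + 268002) = (57122 + 2*(-12))*(33973 + 268002) = (57122 - 24)*301975 = 57098*301975 = 17242168550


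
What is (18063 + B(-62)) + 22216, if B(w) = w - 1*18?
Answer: 40199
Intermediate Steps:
B(w) = -18 + w (B(w) = w - 18 = -18 + w)
(18063 + B(-62)) + 22216 = (18063 + (-18 - 62)) + 22216 = (18063 - 80) + 22216 = 17983 + 22216 = 40199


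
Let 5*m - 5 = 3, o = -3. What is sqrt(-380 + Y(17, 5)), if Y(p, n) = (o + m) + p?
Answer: I*sqrt(9110)/5 ≈ 19.089*I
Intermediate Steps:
m = 8/5 (m = 1 + (1/5)*3 = 1 + 3/5 = 8/5 ≈ 1.6000)
Y(p, n) = -7/5 + p (Y(p, n) = (-3 + 8/5) + p = -7/5 + p)
sqrt(-380 + Y(17, 5)) = sqrt(-380 + (-7/5 + 17)) = sqrt(-380 + 78/5) = sqrt(-1822/5) = I*sqrt(9110)/5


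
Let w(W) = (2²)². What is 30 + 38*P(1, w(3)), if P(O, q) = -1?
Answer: -8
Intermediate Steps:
w(W) = 16 (w(W) = 4² = 16)
30 + 38*P(1, w(3)) = 30 + 38*(-1) = 30 - 38 = -8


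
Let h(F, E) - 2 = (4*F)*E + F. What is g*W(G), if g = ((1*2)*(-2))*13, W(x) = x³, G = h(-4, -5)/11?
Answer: -24676704/1331 ≈ -18540.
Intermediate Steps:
h(F, E) = 2 + F + 4*E*F (h(F, E) = 2 + ((4*F)*E + F) = 2 + (4*E*F + F) = 2 + (F + 4*E*F) = 2 + F + 4*E*F)
G = 78/11 (G = (2 - 4 + 4*(-5)*(-4))/11 = (2 - 4 + 80)*(1/11) = 78*(1/11) = 78/11 ≈ 7.0909)
g = -52 (g = (2*(-2))*13 = -4*13 = -52)
g*W(G) = -52*(78/11)³ = -52*474552/1331 = -24676704/1331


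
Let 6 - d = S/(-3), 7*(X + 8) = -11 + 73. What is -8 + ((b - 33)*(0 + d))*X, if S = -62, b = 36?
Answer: -320/7 ≈ -45.714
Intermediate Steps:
X = 6/7 (X = -8 + (-11 + 73)/7 = -8 + (1/7)*62 = -8 + 62/7 = 6/7 ≈ 0.85714)
d = -44/3 (d = 6 - (-62)/(-3) = 6 - (-62)*(-1)/3 = 6 - 1*62/3 = 6 - 62/3 = -44/3 ≈ -14.667)
-8 + ((b - 33)*(0 + d))*X = -8 + ((36 - 33)*(0 - 44/3))*(6/7) = -8 + (3*(-44/3))*(6/7) = -8 - 44*6/7 = -8 - 264/7 = -320/7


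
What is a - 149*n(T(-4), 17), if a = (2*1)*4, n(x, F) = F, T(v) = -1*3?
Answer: -2525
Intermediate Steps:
T(v) = -3
a = 8 (a = 2*4 = 8)
a - 149*n(T(-4), 17) = 8 - 149*17 = 8 - 2533 = -2525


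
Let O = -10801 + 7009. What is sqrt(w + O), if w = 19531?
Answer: sqrt(15739) ≈ 125.46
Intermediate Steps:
O = -3792
sqrt(w + O) = sqrt(19531 - 3792) = sqrt(15739)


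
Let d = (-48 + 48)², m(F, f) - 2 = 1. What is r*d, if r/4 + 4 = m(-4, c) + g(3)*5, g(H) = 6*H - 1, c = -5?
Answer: 0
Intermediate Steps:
m(F, f) = 3 (m(F, f) = 2 + 1 = 3)
g(H) = -1 + 6*H
d = 0 (d = 0² = 0)
r = 336 (r = -16 + 4*(3 + (-1 + 6*3)*5) = -16 + 4*(3 + (-1 + 18)*5) = -16 + 4*(3 + 17*5) = -16 + 4*(3 + 85) = -16 + 4*88 = -16 + 352 = 336)
r*d = 336*0 = 0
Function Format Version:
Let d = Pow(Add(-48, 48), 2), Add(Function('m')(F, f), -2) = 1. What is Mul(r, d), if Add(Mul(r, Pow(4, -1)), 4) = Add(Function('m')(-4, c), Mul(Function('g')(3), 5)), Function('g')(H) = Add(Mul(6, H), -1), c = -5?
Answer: 0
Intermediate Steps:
Function('m')(F, f) = 3 (Function('m')(F, f) = Add(2, 1) = 3)
Function('g')(H) = Add(-1, Mul(6, H))
d = 0 (d = Pow(0, 2) = 0)
r = 336 (r = Add(-16, Mul(4, Add(3, Mul(Add(-1, Mul(6, 3)), 5)))) = Add(-16, Mul(4, Add(3, Mul(Add(-1, 18), 5)))) = Add(-16, Mul(4, Add(3, Mul(17, 5)))) = Add(-16, Mul(4, Add(3, 85))) = Add(-16, Mul(4, 88)) = Add(-16, 352) = 336)
Mul(r, d) = Mul(336, 0) = 0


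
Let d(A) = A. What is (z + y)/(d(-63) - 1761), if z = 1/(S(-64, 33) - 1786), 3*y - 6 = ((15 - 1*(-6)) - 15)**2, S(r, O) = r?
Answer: -8633/1124800 ≈ -0.0076751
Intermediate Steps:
y = 14 (y = 2 + ((15 - 1*(-6)) - 15)**2/3 = 2 + ((15 + 6) - 15)**2/3 = 2 + (21 - 15)**2/3 = 2 + (1/3)*6**2 = 2 + (1/3)*36 = 2 + 12 = 14)
z = -1/1850 (z = 1/(-64 - 1786) = 1/(-1850) = -1/1850 ≈ -0.00054054)
(z + y)/(d(-63) - 1761) = (-1/1850 + 14)/(-63 - 1761) = (25899/1850)/(-1824) = (25899/1850)*(-1/1824) = -8633/1124800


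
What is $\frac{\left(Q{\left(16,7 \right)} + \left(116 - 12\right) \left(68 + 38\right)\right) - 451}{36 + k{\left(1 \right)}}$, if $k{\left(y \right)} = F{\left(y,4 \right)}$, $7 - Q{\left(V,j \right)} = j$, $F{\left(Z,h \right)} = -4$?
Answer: $\frac{10573}{32} \approx 330.41$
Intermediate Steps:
$Q{\left(V,j \right)} = 7 - j$
$k{\left(y \right)} = -4$
$\frac{\left(Q{\left(16,7 \right)} + \left(116 - 12\right) \left(68 + 38\right)\right) - 451}{36 + k{\left(1 \right)}} = \frac{\left(\left(7 - 7\right) + \left(116 - 12\right) \left(68 + 38\right)\right) - 451}{36 - 4} = \frac{\left(\left(7 - 7\right) + 104 \cdot 106\right) - 451}{32} = \left(\left(0 + 11024\right) - 451\right) \frac{1}{32} = \left(11024 - 451\right) \frac{1}{32} = 10573 \cdot \frac{1}{32} = \frac{10573}{32}$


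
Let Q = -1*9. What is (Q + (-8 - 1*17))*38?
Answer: -1292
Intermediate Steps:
Q = -9
(Q + (-8 - 1*17))*38 = (-9 + (-8 - 1*17))*38 = (-9 + (-8 - 17))*38 = (-9 - 25)*38 = -34*38 = -1292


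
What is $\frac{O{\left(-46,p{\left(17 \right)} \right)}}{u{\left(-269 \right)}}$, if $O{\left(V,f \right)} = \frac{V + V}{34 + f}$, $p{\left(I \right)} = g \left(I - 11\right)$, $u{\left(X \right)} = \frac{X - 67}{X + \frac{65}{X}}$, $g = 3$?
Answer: $- \frac{277633}{195832} \approx -1.4177$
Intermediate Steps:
$u{\left(X \right)} = \frac{-67 + X}{X + \frac{65}{X}}$
$p{\left(I \right)} = -33 + 3 I$ ($p{\left(I \right)} = 3 \left(I - 11\right) = 3 \left(-11 + I\right) = -33 + 3 I$)
$O{\left(V,f \right)} = \frac{2 V}{34 + f}$
$\frac{O{\left(-46,p{\left(17 \right)} \right)}}{u{\left(-269 \right)}} = \frac{2 \left(-46\right) \frac{1}{34 + \left(-33 + 3 \cdot 17\right)}}{\left(-269\right) \frac{1}{65 + \left(-269\right)^{2}} \left(-67 - 269\right)} = \frac{2 \left(-46\right) \frac{1}{34 + \left(-33 + 51\right)}}{\left(-269\right) \frac{1}{65 + 72361} \left(-336\right)} = \frac{2 \left(-46\right) \frac{1}{34 + 18}}{\left(-269\right) \frac{1}{72426} \left(-336\right)} = \frac{2 \left(-46\right) \frac{1}{52}}{\left(-269\right) \frac{1}{72426} \left(-336\right)} = \frac{2 \left(-46\right) \frac{1}{52}}{\frac{15064}{12071}} = \left(- \frac{23}{13}\right) \frac{12071}{15064} = - \frac{277633}{195832}$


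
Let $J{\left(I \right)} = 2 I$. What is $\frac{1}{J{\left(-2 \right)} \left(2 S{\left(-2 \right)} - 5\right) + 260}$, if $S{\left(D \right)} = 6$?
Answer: $\frac{1}{232} \approx 0.0043103$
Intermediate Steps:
$\frac{1}{J{\left(-2 \right)} \left(2 S{\left(-2 \right)} - 5\right) + 260} = \frac{1}{2 \left(-2\right) \left(2 \cdot 6 - 5\right) + 260} = \frac{1}{- 4 \left(12 - 5\right) + 260} = \frac{1}{\left(-4\right) 7 + 260} = \frac{1}{-28 + 260} = \frac{1}{232}$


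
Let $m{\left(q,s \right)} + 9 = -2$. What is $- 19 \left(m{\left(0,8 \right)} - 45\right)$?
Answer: $1064$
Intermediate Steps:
$m{\left(q,s \right)} = -11$ ($m{\left(q,s \right)} = -9 - 2 = -11$)
$- 19 \left(m{\left(0,8 \right)} - 45\right) = - 19 \left(-11 - 45\right) = \left(-19\right) \left(-56\right) = 1064$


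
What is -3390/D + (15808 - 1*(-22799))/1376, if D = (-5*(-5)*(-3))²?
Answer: 14166649/516000 ≈ 27.455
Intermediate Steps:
D = 5625 (D = (25*(-3))² = (-75)² = 5625)
-3390/D + (15808 - 1*(-22799))/1376 = -3390/5625 + (15808 - 1*(-22799))/1376 = -3390*1/5625 + (15808 + 22799)*(1/1376) = -226/375 + 38607*(1/1376) = -226/375 + 38607/1376 = 14166649/516000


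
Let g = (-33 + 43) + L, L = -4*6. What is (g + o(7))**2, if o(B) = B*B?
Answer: 1225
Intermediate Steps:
o(B) = B**2
L = -24
g = -14 (g = (-33 + 43) - 24 = 10 - 24 = -14)
(g + o(7))**2 = (-14 + 7**2)**2 = (-14 + 49)**2 = 35**2 = 1225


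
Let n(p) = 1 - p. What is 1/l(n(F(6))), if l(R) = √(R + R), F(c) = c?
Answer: -I*√10/10 ≈ -0.31623*I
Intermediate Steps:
l(R) = √2*√R (l(R) = √(2*R) = √2*√R)
1/l(n(F(6))) = 1/(√2*√(1 - 1*6)) = 1/(√2*√(1 - 6)) = 1/(√2*√(-5)) = 1/(√2*(I*√5)) = 1/(I*√10) = -I*√10/10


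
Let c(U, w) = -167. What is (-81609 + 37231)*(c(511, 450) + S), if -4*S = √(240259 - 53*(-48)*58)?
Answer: 7411126 + 22189*√387811/2 ≈ 1.4320e+7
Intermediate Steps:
S = -√387811/4 (S = -√(240259 - 53*(-48)*58)/4 = -√(240259 + 2544*58)/4 = -√(240259 + 147552)/4 = -√387811/4 ≈ -155.69)
(-81609 + 37231)*(c(511, 450) + S) = (-81609 + 37231)*(-167 - √387811/4) = -44378*(-167 - √387811/4) = 7411126 + 22189*√387811/2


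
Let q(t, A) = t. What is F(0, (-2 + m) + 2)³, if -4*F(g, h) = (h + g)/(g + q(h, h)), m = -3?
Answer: -1/64 ≈ -0.015625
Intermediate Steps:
F(g, h) = -¼ (F(g, h) = -(h + g)/(4*(g + h)) = -(g + h)/(4*(g + h)) = -¼*1 = -¼)
F(0, (-2 + m) + 2)³ = (-¼)³ = -1/64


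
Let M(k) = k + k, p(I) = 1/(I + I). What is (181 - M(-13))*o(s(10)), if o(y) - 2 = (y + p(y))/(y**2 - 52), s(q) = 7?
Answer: -1035/14 ≈ -73.929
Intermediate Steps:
p(I) = 1/(2*I)
M(k) = 2*k
o(y) = 2 + (y + 1/(2*y))/(-52 + y**2) (o(y) = 2 + (y + 1/(2*y))/(y**2 - 52) = 2 + (y + 1/(2*y))/(-52 + y**2))
(181 - M(-13))*o(s(10)) = (181 - 2*(-13))*((1/2 + 7*(-104 + 7 + 2*7**2))/(7*(-52 + 7**2))) = (181 - 1*(-26))*((1/2 + 7*(-104 + 7 + 2*49))/(7*(-52 + 49))) = (181 + 26)*((1/7)*(1/2 + 7*(-104 + 7 + 98))/(-3)) = 207*((1/7)*(-1/3)*(1/2 + 7*1)) = 207*((1/7)*(-1/3)*(1/2 + 7)) = 207*((1/7)*(-1/3)*(15/2)) = 207*(-5/14) = -1035/14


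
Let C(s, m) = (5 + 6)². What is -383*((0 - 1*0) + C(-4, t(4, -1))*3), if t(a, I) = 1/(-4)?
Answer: -139029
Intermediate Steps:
t(a, I) = -¼
C(s, m) = 121 (C(s, m) = 11² = 121)
-383*((0 - 1*0) + C(-4, t(4, -1))*3) = -383*((0 - 1*0) + 121*3) = -383*((0 + 0) + 363) = -383*(0 + 363) = -383*363 = -139029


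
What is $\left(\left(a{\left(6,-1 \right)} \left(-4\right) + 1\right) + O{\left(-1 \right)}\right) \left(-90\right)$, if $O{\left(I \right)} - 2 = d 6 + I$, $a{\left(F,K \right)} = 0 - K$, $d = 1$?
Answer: $-360$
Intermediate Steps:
$a{\left(F,K \right)} = - K$
$O{\left(I \right)} = 8 + I$ ($O{\left(I \right)} = 2 + \left(1 \cdot 6 + I\right) = 2 + \left(6 + I\right) = 8 + I$)
$\left(\left(a{\left(6,-1 \right)} \left(-4\right) + 1\right) + O{\left(-1 \right)}\right) \left(-90\right) = \left(\left(\left(-1\right) \left(-1\right) \left(-4\right) + 1\right) + \left(8 - 1\right)\right) \left(-90\right) = \left(\left(1 \left(-4\right) + 1\right) + 7\right) \left(-90\right) = \left(\left(-4 + 1\right) + 7\right) \left(-90\right) = \left(-3 + 7\right) \left(-90\right) = 4 \left(-90\right) = -360$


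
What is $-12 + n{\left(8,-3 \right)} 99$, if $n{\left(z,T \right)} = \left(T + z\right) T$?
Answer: $-1497$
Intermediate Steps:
$n{\left(z,T \right)} = T \left(T + z\right)$
$-12 + n{\left(8,-3 \right)} 99 = -12 + - 3 \left(-3 + 8\right) 99 = -12 + \left(-3\right) 5 \cdot 99 = -12 - 1485 = -1497$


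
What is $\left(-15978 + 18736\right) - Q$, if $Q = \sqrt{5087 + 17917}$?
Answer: $2758 - 18 \sqrt{71} \approx 2606.3$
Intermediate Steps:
$Q = 18 \sqrt{71}$ ($Q = \sqrt{23004} = 18 \sqrt{71} \approx 151.67$)
$\left(-15978 + 18736\right) - Q = \left(-15978 + 18736\right) - 18 \sqrt{71} = 2758 - 18 \sqrt{71}$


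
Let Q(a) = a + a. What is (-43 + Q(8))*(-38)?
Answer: 1026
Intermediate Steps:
Q(a) = 2*a
(-43 + Q(8))*(-38) = (-43 + 2*8)*(-38) = (-43 + 16)*(-38) = -27*(-38) = 1026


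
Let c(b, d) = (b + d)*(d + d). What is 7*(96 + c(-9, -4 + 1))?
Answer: 1176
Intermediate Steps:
c(b, d) = 2*d*(b + d) (c(b, d) = (b + d)*(2*d) = 2*d*(b + d))
7*(96 + c(-9, -4 + 1)) = 7*(96 + 2*(-4 + 1)*(-9 + (-4 + 1))) = 7*(96 + 2*(-3)*(-9 - 3)) = 7*(96 + 2*(-3)*(-12)) = 7*(96 + 72) = 7*168 = 1176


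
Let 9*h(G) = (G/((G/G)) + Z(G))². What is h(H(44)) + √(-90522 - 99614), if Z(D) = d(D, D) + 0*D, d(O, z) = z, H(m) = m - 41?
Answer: 4 + 2*I*√47534 ≈ 4.0 + 436.05*I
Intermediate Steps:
H(m) = -41 + m
Z(D) = D (Z(D) = D + 0*D = D + 0 = D)
h(G) = 4*G²/9 (h(G) = (G/((G/G)) + G)²/9 = (G/1 + G)²/9 = (G*1 + G)²/9 = (G + G)²/9 = (2*G)²/9 = (4*G²)/9 = 4*G²/9)
h(H(44)) + √(-90522 - 99614) = 4*(-41 + 44)²/9 + √(-90522 - 99614) = (4/9)*3² + √(-190136) = (4/9)*9 + 2*I*√47534 = 4 + 2*I*√47534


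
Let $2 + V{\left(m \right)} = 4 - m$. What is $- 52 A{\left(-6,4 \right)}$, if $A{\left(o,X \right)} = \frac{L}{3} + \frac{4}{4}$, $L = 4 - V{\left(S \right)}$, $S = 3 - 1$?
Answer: $- \frac{364}{3} \approx -121.33$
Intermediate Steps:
$S = 2$
$V{\left(m \right)} = 2 - m$ ($V{\left(m \right)} = -2 - \left(-4 + m\right) = 2 - m$)
$L = 4$ ($L = 4 - \left(2 - 2\right) = 4 - 0 = 4 + 0 = 4$)
$A{\left(o,X \right)} = \frac{7}{3}$ ($A{\left(o,X \right)} = \frac{4}{3} + \frac{4}{4} = 4 \cdot \frac{1}{3} + 4 \cdot \frac{1}{4} = \frac{4}{3} + 1 = \frac{7}{3}$)
$- 52 A{\left(-6,4 \right)} = \left(-52\right) \frac{7}{3} = - \frac{364}{3}$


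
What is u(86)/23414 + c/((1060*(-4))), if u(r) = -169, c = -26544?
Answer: 38799041/6204710 ≈ 6.2532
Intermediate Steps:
u(86)/23414 + c/((1060*(-4))) = -169/23414 - 26544/(1060*(-4)) = -169*1/23414 - 26544/(-4240) = -169/23414 - 26544*(-1/4240) = -169/23414 + 1659/265 = 38799041/6204710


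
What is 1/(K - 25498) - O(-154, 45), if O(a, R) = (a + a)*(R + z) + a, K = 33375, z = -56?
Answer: -25474217/7877 ≈ -3234.0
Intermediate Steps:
O(a, R) = a + 2*a*(-56 + R) (O(a, R) = (a + a)*(R - 56) + a = (2*a)*(-56 + R) + a = 2*a*(-56 + R) + a = a + 2*a*(-56 + R))
1/(K - 25498) - O(-154, 45) = 1/(33375 - 25498) - (-154)*(-111 + 2*45) = 1/7877 - (-154)*(-111 + 90) = 1/7877 - (-154)*(-21) = 1/7877 - 1*3234 = 1/7877 - 3234 = -25474217/7877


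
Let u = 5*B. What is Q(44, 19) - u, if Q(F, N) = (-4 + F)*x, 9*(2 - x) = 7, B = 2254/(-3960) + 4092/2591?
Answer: 14993219/342012 ≈ 43.838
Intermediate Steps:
B = 5182103/5130180 (B = 2254*(-1/3960) + 4092*(1/2591) = -1127/1980 + 4092/2591 = 5182103/5130180 ≈ 1.0101)
x = 11/9 (x = 2 - 1/9*7 = 2 - 7/9 = 11/9 ≈ 1.2222)
u = 5182103/1026036 (u = 5*(5182103/5130180) = 5182103/1026036 ≈ 5.0506)
Q(F, N) = -44/9 + 11*F/9 (Q(F, N) = (-4 + F)*(11/9) = -44/9 + 11*F/9)
Q(44, 19) - u = (-44/9 + (11/9)*44) - 1*5182103/1026036 = (-44/9 + 484/9) - 5182103/1026036 = 440/9 - 5182103/1026036 = 14993219/342012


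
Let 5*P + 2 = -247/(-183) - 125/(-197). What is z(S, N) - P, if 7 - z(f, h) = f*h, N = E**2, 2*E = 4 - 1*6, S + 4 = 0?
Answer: 1983373/180255 ≈ 11.003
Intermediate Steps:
S = -4 (S = -4 + 0 = -4)
P = -568/180255 (P = -2/5 + (-247/(-183) - 125/(-197))/5 = -2/5 + (-247*(-1/183) - 125*(-1/197))/5 = -2/5 + (247/183 + 125/197)/5 = -2/5 + (1/5)*(71534/36051) = -2/5 + 71534/180255 = -568/180255 ≈ -0.0031511)
E = -1 (E = (4 - 1*6)/2 = (4 - 6)/2 = (1/2)*(-2) = -1)
N = 1 (N = (-1)**2 = 1)
z(f, h) = 7 - f*h
z(S, N) - P = (7 - 1*(-4)*1) - 1*(-568/180255) = (7 + 4) + 568/180255 = 11 + 568/180255 = 1983373/180255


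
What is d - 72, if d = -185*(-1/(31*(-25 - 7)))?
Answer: -71609/992 ≈ -72.187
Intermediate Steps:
d = -185/992 (d = -185/((-32*(-31))) = -185/992 ≈ -0.18649)
d - 72 = -185/992 - 72 = -71609/992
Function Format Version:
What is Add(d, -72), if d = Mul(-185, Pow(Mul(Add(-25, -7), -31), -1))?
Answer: Rational(-71609, 992) ≈ -72.187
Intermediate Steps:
d = Rational(-185, 992) (d = Mul(-185, Pow(Mul(-32, -31), -1)) = Mul(-185, Pow(992, -1)) = Mul(-185, Rational(1, 992)) = Rational(-185, 992) ≈ -0.18649)
Add(d, -72) = Add(Rational(-185, 992), -72) = Rational(-71609, 992)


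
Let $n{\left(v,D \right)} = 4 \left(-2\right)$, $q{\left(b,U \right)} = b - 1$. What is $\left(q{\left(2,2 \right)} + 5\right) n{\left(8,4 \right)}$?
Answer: $-48$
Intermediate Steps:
$q{\left(b,U \right)} = -1 + b$
$n{\left(v,D \right)} = -8$
$\left(q{\left(2,2 \right)} + 5\right) n{\left(8,4 \right)} = \left(\left(-1 + 2\right) + 5\right) \left(-8\right) = \left(1 + 5\right) \left(-8\right) = 6 \left(-8\right) = -48$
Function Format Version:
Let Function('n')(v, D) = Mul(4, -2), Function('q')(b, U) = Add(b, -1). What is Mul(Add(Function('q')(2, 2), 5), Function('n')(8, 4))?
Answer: -48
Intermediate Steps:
Function('q')(b, U) = Add(-1, b)
Function('n')(v, D) = -8
Mul(Add(Function('q')(2, 2), 5), Function('n')(8, 4)) = Mul(Add(Add(-1, 2), 5), -8) = Mul(Add(1, 5), -8) = Mul(6, -8) = -48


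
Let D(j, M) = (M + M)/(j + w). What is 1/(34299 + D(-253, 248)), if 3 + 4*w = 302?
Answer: 23/788813 ≈ 2.9158e-5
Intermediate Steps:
w = 299/4 (w = -¾ + (¼)*302 = -¾ + 151/2 = 299/4 ≈ 74.750)
D(j, M) = 2*M/(299/4 + j) (D(j, M) = (M + M)/(j + 299/4) = (2*M)/(299/4 + j) = 2*M/(299/4 + j))
1/(34299 + D(-253, 248)) = 1/(34299 + 8*248/(299 + 4*(-253))) = 1/(34299 + 8*248/(299 - 1012)) = 1/(34299 + 8*248/(-713)) = 1/(34299 + 8*248*(-1/713)) = 1/(34299 - 64/23) = 1/(788813/23) = 23/788813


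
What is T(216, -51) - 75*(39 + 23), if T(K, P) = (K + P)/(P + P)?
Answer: -158155/34 ≈ -4651.6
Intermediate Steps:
T(K, P) = (K + P)/(2*P) (T(K, P) = (K + P)/((2*P)) = (K + P)*(1/(2*P)) = (K + P)/(2*P))
T(216, -51) - 75*(39 + 23) = (1/2)*(216 - 51)/(-51) - 75*(39 + 23) = (1/2)*(-1/51)*165 - 75*62 = -55/34 - 1*4650 = -55/34 - 4650 = -158155/34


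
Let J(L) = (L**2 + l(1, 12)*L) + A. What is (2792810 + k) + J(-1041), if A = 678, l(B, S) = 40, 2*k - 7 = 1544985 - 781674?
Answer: 4217188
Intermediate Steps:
k = 381659 (k = 7/2 + (1544985 - 781674)/2 = 7/2 + (1/2)*763311 = 7/2 + 763311/2 = 381659)
J(L) = 678 + L**2 + 40*L (J(L) = (L**2 + 40*L) + 678 = 678 + L**2 + 40*L)
(2792810 + k) + J(-1041) = (2792810 + 381659) + (678 + (-1041)**2 + 40*(-1041)) = 3174469 + (678 + 1083681 - 41640) = 3174469 + 1042719 = 4217188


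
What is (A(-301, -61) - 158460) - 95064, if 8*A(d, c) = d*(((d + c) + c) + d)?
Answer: -452567/2 ≈ -2.2628e+5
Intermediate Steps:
A(d, c) = d*(2*c + 2*d)/8 (A(d, c) = (d*(((d + c) + c) + d))/8 = (d*(((c + d) + c) + d))/8 = (d*((d + 2*c) + d))/8 = (d*(2*c + 2*d))/8 = d*(2*c + 2*d)/8)
(A(-301, -61) - 158460) - 95064 = ((¼)*(-301)*(-61 - 301) - 158460) - 95064 = ((¼)*(-301)*(-362) - 158460) - 95064 = (54481/2 - 158460) - 95064 = -262439/2 - 95064 = -452567/2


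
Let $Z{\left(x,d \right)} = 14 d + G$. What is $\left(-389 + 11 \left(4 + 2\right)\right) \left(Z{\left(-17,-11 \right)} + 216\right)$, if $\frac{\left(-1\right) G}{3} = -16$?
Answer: $-35530$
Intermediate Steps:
$G = 48$ ($G = \left(-3\right) \left(-16\right) = 48$)
$Z{\left(x,d \right)} = 48 + 14 d$ ($Z{\left(x,d \right)} = 14 d + 48 = 48 + 14 d$)
$\left(-389 + 11 \left(4 + 2\right)\right) \left(Z{\left(-17,-11 \right)} + 216\right) = \left(-389 + 11 \left(4 + 2\right)\right) \left(\left(48 + 14 \left(-11\right)\right) + 216\right) = \left(-389 + 11 \cdot 6\right) \left(\left(48 - 154\right) + 216\right) = \left(-389 + 66\right) \left(-106 + 216\right) = \left(-323\right) 110 = -35530$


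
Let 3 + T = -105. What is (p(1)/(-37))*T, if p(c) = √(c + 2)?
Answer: 108*√3/37 ≈ 5.0557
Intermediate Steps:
p(c) = √(2 + c)
T = -108 (T = -3 - 105 = -108)
(p(1)/(-37))*T = (√(2 + 1)/(-37))*(-108) = (√3*(-1/37))*(-108) = -√3/37*(-108) = 108*√3/37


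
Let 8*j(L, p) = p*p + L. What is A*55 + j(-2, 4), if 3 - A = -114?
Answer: 25747/4 ≈ 6436.8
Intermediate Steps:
A = 117 (A = 3 - 1*(-114) = 3 + 114 = 117)
j(L, p) = L/8 + p²/8 (j(L, p) = (p*p + L)/8 = (p² + L)/8 = (L + p²)/8 = L/8 + p²/8)
A*55 + j(-2, 4) = 117*55 + ((⅛)*(-2) + (⅛)*4²) = 6435 + (-¼ + (⅛)*16) = 6435 + (-¼ + 2) = 6435 + 7/4 = 25747/4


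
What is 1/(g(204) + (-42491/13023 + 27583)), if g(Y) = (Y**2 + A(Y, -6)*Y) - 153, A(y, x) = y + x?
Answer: 13023/1425168583 ≈ 9.1379e-6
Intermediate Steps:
A(y, x) = x + y
g(Y) = -153 + Y**2 + Y*(-6 + Y) (g(Y) = (Y**2 + (-6 + Y)*Y) - 153 = (Y**2 + Y*(-6 + Y)) - 153 = -153 + Y**2 + Y*(-6 + Y))
1/(g(204) + (-42491/13023 + 27583)) = 1/((-153 + 204**2 + 204*(-6 + 204)) + (-42491/13023 + 27583)) = 1/((-153 + 41616 + 204*198) + (-42491*1/13023 + 27583)) = 1/((-153 + 41616 + 40392) + (-42491/13023 + 27583)) = 1/(81855 + 359170918/13023) = 1/(1425168583/13023) = 13023/1425168583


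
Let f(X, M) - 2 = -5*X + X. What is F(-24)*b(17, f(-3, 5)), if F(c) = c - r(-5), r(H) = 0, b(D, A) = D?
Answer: -408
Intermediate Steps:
f(X, M) = 2 - 4*X (f(X, M) = 2 + (-5*X + X) = 2 - 4*X)
F(c) = c (F(c) = c - 1*0 = c + 0 = c)
F(-24)*b(17, f(-3, 5)) = -24*17 = -408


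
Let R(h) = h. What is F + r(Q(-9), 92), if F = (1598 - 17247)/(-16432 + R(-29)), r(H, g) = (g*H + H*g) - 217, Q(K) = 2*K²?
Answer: 487113100/16461 ≈ 29592.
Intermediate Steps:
r(H, g) = -217 + 2*H*g (r(H, g) = (H*g + H*g) - 217 = 2*H*g - 217 = -217 + 2*H*g)
F = 15649/16461 (F = (1598 - 17247)/(-16432 - 29) = -15649/(-16461) = -15649*(-1/16461) = 15649/16461 ≈ 0.95067)
F + r(Q(-9), 92) = 15649/16461 + (-217 + 2*(2*(-9)²)*92) = 15649/16461 + (-217 + 2*(2*81)*92) = 15649/16461 + (-217 + 2*162*92) = 15649/16461 + (-217 + 29808) = 15649/16461 + 29591 = 487113100/16461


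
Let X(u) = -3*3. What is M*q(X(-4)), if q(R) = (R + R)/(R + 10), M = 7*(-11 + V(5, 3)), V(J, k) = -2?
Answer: 1638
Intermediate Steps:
X(u) = -9
M = -91 (M = 7*(-11 - 2) = 7*(-13) = -91)
q(R) = 2*R/(10 + R) (q(R) = (2*R)/(10 + R) = 2*R/(10 + R))
M*q(X(-4)) = -182*(-9)/(10 - 9) = -182*(-9)/1 = -182*(-9) = -91*(-18) = 1638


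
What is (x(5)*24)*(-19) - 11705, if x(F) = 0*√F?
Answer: -11705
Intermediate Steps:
x(F) = 0
(x(5)*24)*(-19) - 11705 = (0*24)*(-19) - 11705 = 0*(-19) - 11705 = 0 - 11705 = -11705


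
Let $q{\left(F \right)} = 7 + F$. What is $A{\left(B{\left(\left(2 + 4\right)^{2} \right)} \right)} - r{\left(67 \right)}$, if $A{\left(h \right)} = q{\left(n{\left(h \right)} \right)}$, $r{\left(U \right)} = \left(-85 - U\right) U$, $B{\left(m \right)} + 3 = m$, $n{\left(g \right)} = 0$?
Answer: $10191$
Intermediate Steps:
$B{\left(m \right)} = -3 + m$
$r{\left(U \right)} = U \left(-85 - U\right)$
$A{\left(h \right)} = 7$ ($A{\left(h \right)} = 7 + 0 = 7$)
$A{\left(B{\left(\left(2 + 4\right)^{2} \right)} \right)} - r{\left(67 \right)} = 7 - \left(-1\right) 67 \left(85 + 67\right) = 7 - \left(-1\right) 67 \cdot 152 = 7 - -10184 = 7 + 10184 = 10191$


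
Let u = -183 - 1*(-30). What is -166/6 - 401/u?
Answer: -3832/153 ≈ -25.046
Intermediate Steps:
u = -153 (u = -183 + 30 = -153)
-166/6 - 401/u = -166/6 - 401/(-153) = -166*1/6 - 401*(-1/153) = -83/3 + 401/153 = -3832/153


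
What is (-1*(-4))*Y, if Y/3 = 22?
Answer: 264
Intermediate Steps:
Y = 66 (Y = 3*22 = 66)
(-1*(-4))*Y = -1*(-4)*66 = 4*66 = 264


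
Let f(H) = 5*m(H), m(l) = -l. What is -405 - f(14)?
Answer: -335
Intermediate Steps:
f(H) = -5*H (f(H) = 5*(-H) = -5*H)
-405 - f(14) = -405 - (-5)*14 = -405 - 1*(-70) = -405 + 70 = -335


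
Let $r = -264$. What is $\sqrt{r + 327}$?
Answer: $3 \sqrt{7} \approx 7.9373$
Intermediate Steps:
$\sqrt{r + 327} = \sqrt{-264 + 327} = \sqrt{63} = 3 \sqrt{7}$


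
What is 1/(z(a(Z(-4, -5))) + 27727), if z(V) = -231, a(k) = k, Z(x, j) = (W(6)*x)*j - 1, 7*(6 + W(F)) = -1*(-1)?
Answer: 1/27496 ≈ 3.6369e-5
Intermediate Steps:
W(F) = -41/7 (W(F) = -6 + (-1*(-1))/7 = -6 + (1/7)*1 = -6 + 1/7 = -41/7)
Z(x, j) = -1 - 41*j*x/7 (Z(x, j) = (-41*x/7)*j - 1 = -41*j*x/7 - 1 = -1 - 41*j*x/7)
1/(z(a(Z(-4, -5))) + 27727) = 1/(-231 + 27727) = 1/27496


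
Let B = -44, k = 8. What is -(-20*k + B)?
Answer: 204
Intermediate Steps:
-(-20*k + B) = -(-20*8 - 44) = -(-160 - 44) = -1*(-204) = 204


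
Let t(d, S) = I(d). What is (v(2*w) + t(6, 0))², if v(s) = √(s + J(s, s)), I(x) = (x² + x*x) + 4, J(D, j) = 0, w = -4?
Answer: 5768 + 304*I*√2 ≈ 5768.0 + 429.92*I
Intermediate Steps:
I(x) = 4 + 2*x² (I(x) = (x² + x²) + 4 = 2*x² + 4 = 4 + 2*x²)
t(d, S) = 4 + 2*d²
v(s) = √s (v(s) = √(s + 0) = √s)
(v(2*w) + t(6, 0))² = (√(2*(-4)) + (4 + 2*6²))² = (√(-8) + (4 + 2*36))² = (2*I*√2 + (4 + 72))² = (2*I*√2 + 76)² = (76 + 2*I*√2)²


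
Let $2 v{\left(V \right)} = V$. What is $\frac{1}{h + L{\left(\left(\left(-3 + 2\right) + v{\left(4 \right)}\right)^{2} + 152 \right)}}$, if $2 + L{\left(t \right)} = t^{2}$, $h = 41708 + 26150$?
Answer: $\frac{1}{91265} \approx 1.0957 \cdot 10^{-5}$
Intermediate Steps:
$v{\left(V \right)} = \frac{V}{2}$
$h = 67858$
$L{\left(t \right)} = -2 + t^{2}$
$\frac{1}{h + L{\left(\left(\left(-3 + 2\right) + v{\left(4 \right)}\right)^{2} + 152 \right)}} = \frac{1}{67858 - \left(2 - \left(\left(\left(-3 + 2\right) + \frac{1}{2} \cdot 4\right)^{2} + 152\right)^{2}\right)} = \frac{1}{67858 - \left(2 - \left(\left(-1 + 2\right)^{2} + 152\right)^{2}\right)} = \frac{1}{67858 - \left(2 - \left(1^{2} + 152\right)^{2}\right)} = \frac{1}{67858 - \left(2 - \left(1 + 152\right)^{2}\right)} = \frac{1}{67858 - \left(2 - 153^{2}\right)} = \frac{1}{67858 + \left(-2 + 23409\right)} = \frac{1}{67858 + 23407} = \frac{1}{91265}$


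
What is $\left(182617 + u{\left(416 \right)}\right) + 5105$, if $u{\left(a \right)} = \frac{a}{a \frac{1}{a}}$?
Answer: $188138$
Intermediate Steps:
$u{\left(a \right)} = a$ ($u{\left(a \right)} = \frac{a}{1} = a 1 = a$)
$\left(182617 + u{\left(416 \right)}\right) + 5105 = \left(182617 + 416\right) + 5105 = 183033 + 5105 = 188138$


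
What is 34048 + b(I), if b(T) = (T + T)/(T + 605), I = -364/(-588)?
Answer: 216511245/6359 ≈ 34048.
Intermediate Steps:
I = 13/21 (I = -364*(-1/588) = 13/21 ≈ 0.61905)
b(T) = 2*T/(605 + T) (b(T) = (2*T)/(605 + T) = 2*T/(605 + T))
34048 + b(I) = 34048 + 2*(13/21)/(605 + 13/21) = 34048 + 2*(13/21)/(12718/21) = 34048 + 2*(13/21)*(21/12718) = 34048 + 13/6359 = 216511245/6359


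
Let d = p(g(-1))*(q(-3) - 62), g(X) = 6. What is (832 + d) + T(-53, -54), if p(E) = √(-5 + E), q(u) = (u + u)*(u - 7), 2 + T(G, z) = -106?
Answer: 722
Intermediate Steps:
T(G, z) = -108 (T(G, z) = -2 - 106 = -108)
q(u) = 2*u*(-7 + u) (q(u) = (2*u)*(-7 + u) = 2*u*(-7 + u))
d = -2 (d = √(-5 + 6)*(2*(-3)*(-7 - 3) - 62) = √1*(2*(-3)*(-10) - 62) = 1*(60 - 62) = 1*(-2) = -2)
(832 + d) + T(-53, -54) = (832 - 2) - 108 = 830 - 108 = 722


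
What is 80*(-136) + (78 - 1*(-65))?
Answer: -10737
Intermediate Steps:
80*(-136) + (78 - 1*(-65)) = -10880 + (78 + 65) = -10880 + 143 = -10737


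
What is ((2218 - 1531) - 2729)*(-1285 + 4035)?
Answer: -5615500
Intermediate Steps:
((2218 - 1531) - 2729)*(-1285 + 4035) = (687 - 2729)*2750 = -2042*2750 = -5615500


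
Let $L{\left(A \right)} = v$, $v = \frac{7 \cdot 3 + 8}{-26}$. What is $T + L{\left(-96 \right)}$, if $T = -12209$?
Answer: $- \frac{317463}{26} \approx -12210.0$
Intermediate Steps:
$v = - \frac{29}{26}$ ($v = \left(21 + 8\right) \left(- \frac{1}{26}\right) = 29 \left(- \frac{1}{26}\right) = - \frac{29}{26} \approx -1.1154$)
$L{\left(A \right)} = - \frac{29}{26}$
$T + L{\left(-96 \right)} = -12209 - \frac{29}{26} = - \frac{317463}{26}$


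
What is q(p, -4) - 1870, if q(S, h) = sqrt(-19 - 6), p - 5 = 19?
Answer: -1870 + 5*I ≈ -1870.0 + 5.0*I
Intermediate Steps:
p = 24 (p = 5 + 19 = 24)
q(S, h) = 5*I (q(S, h) = sqrt(-25) = 5*I)
q(p, -4) - 1870 = 5*I - 1870 = -1870 + 5*I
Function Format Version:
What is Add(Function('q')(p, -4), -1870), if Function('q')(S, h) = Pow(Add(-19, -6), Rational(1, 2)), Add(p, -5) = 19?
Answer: Add(-1870, Mul(5, I)) ≈ Add(-1870.0, Mul(5.0000, I))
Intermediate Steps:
p = 24 (p = Add(5, 19) = 24)
Function('q')(S, h) = Mul(5, I) (Function('q')(S, h) = Pow(-25, Rational(1, 2)) = Mul(5, I))
Add(Function('q')(p, -4), -1870) = Add(Mul(5, I), -1870) = Add(-1870, Mul(5, I))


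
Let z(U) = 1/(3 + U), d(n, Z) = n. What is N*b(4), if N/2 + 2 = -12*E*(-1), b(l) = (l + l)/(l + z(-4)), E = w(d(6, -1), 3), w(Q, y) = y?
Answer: 544/3 ≈ 181.33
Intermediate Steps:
E = 3
b(l) = 2*l/(-1 + l) (b(l) = (l + l)/(l + 1/(3 - 4)) = (2*l)/(l + 1/(-1)) = (2*l)/(l - 1) = (2*l)/(-1 + l) = 2*l/(-1 + l))
N = 68 (N = -4 + 2*(-12*3*(-1)) = -4 + 2*(-36*(-1)) = -4 + 2*36 = -4 + 72 = 68)
N*b(4) = 68*(2*4/(-1 + 4)) = 68*(2*4/3) = 68*(2*4*(1/3)) = 68*(8/3) = 544/3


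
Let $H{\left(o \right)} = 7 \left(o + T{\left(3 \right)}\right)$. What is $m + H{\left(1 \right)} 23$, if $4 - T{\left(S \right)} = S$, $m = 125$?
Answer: $447$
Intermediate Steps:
$T{\left(S \right)} = 4 - S$
$H{\left(o \right)} = 7 + 7 o$ ($H{\left(o \right)} = 7 \left(o + \left(4 - 3\right)\right) = 7 \left(o + 1\right) = 7 \left(1 + o\right) = 7 + 7 o$)
$m + H{\left(1 \right)} 23 = 125 + \left(7 + 7 \cdot 1\right) 23 = 125 + \left(7 + 7\right) 23 = 125 + 14 \cdot 23 = 125 + 322 = 447$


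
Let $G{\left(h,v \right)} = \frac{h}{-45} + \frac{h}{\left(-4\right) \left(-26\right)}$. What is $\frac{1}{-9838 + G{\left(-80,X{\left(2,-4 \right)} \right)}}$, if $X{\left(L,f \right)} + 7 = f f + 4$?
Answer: $- \frac{117}{1150928} \approx -0.00010166$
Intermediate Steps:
$X{\left(L,f \right)} = -3 + f^{2}$ ($X{\left(L,f \right)} = -7 + \left(f f + 4\right) = -7 + \left(f^{2} + 4\right) = -7 + \left(4 + f^{2}\right) = -3 + f^{2}$)
$G{\left(h,v \right)} = - \frac{59 h}{4680}$ ($G{\left(h,v \right)} = h \left(- \frac{1}{45}\right) + \frac{h}{104} = - \frac{h}{45} + h \frac{1}{104} = - \frac{h}{45} + \frac{h}{104} = - \frac{59 h}{4680}$)
$\frac{1}{-9838 + G{\left(-80,X{\left(2,-4 \right)} \right)}} = \frac{1}{-9838 - - \frac{118}{117}} = \frac{1}{-9838 + \frac{118}{117}} = \frac{1}{- \frac{1150928}{117}} = - \frac{117}{1150928}$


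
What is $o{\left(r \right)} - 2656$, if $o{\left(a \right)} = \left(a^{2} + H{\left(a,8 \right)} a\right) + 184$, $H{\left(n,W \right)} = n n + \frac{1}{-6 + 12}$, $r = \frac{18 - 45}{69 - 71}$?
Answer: $\frac{1383}{8} \approx 172.88$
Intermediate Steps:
$r = \frac{27}{2}$ ($r = - \frac{27}{-2} = \left(-27\right) \left(- \frac{1}{2}\right) = \frac{27}{2} \approx 13.5$)
$H{\left(n,W \right)} = \frac{1}{6} + n^{2}$ ($H{\left(n,W \right)} = n^{2} + \frac{1}{6} = \frac{1}{6} + n^{2}$)
$o{\left(a \right)} = 184 + a^{2} + a \left(\frac{1}{6} + a^{2}\right)$ ($o{\left(a \right)} = \left(a^{2} + \left(\frac{1}{6} + a^{2}\right) a\right) + 184 = \left(a^{2} + a \left(\frac{1}{6} + a^{2}\right)\right) + 184 = 184 + a^{2} + a \left(\frac{1}{6} + a^{2}\right)$)
$o{\left(r \right)} - 2656 = \left(184 + \left(\frac{27}{2}\right)^{2} + \left(\frac{27}{2}\right)^{3} + \frac{1}{6} \cdot \frac{27}{2}\right) - 2656 = \left(184 + \frac{729}{4} + \frac{19683}{8} + \frac{9}{4}\right) - 2656 = \frac{22631}{8} - 2656 = \frac{1383}{8}$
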